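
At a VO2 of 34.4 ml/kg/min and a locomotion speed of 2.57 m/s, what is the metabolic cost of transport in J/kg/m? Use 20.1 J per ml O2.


Power per kg = VO2 * 20.1 / 60
Power per kg = 34.4 * 20.1 / 60 = 11.5240 W/kg
Cost = power_per_kg / speed
Cost = 11.5240 / 2.57
Cost = 4.4840


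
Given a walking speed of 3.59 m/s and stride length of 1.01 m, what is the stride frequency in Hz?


f = v / stride_length
f = 3.59 / 1.01
f = 3.5545


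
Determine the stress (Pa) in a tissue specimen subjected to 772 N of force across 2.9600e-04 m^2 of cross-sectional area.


stress = F / A
stress = 772 / 2.9600e-04
stress = 2.6081e+06


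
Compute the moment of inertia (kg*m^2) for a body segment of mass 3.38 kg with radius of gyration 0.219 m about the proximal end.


I = m * k^2
I = 3.38 * 0.219^2
k^2 = 0.0480
I = 0.1621


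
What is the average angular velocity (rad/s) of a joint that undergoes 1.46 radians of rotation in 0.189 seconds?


omega = delta_theta / delta_t
omega = 1.46 / 0.189
omega = 7.7249


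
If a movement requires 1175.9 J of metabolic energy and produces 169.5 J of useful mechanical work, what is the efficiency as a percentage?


eta = (W_mech / E_meta) * 100
eta = (169.5 / 1175.9) * 100
ratio = 0.1441
eta = 14.4145


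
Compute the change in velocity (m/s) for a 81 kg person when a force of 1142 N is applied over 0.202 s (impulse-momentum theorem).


J = F * dt = 1142 * 0.202 = 230.6840 N*s
delta_v = J / m
delta_v = 230.6840 / 81
delta_v = 2.8480


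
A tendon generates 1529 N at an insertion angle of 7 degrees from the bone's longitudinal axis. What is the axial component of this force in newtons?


F_eff = F_tendon * cos(theta)
theta = 7 deg = 0.1222 rad
cos(theta) = 0.9925
F_eff = 1529 * 0.9925
F_eff = 1517.6031


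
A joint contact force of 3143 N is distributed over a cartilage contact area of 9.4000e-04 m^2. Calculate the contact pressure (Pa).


P = F / A
P = 3143 / 9.4000e-04
P = 3.3436e+06


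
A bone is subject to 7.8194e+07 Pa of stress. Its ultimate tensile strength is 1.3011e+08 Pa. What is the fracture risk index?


FRI = applied / ultimate
FRI = 7.8194e+07 / 1.3011e+08
FRI = 0.6010


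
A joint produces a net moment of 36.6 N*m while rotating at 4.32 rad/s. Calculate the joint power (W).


P = M * omega
P = 36.6 * 4.32
P = 158.1120


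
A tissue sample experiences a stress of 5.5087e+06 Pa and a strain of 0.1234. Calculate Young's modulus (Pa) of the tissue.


E = stress / strain
E = 5.5087e+06 / 0.1234
E = 4.4641e+07


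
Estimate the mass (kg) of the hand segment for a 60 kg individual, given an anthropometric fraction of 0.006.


m_segment = body_mass * fraction
m_segment = 60 * 0.006
m_segment = 0.3600


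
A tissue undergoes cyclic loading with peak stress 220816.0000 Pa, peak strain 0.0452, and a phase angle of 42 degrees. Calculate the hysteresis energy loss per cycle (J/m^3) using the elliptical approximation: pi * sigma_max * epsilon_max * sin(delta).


E_loss = pi * sigma_max * epsilon_max * sin(delta)
delta = 42 deg = 0.7330 rad
sin(delta) = 0.6691
E_loss = pi * 220816.0000 * 0.0452 * 0.6691
E_loss = 20981.1719


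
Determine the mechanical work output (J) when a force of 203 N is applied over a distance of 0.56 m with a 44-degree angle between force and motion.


W = F * d * cos(theta)
theta = 44 deg = 0.7679 rad
cos(theta) = 0.7193
W = 203 * 0.56 * 0.7193
W = 81.7745


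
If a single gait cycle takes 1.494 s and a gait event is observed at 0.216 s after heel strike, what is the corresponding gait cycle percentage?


pct = (event_time / cycle_time) * 100
pct = (0.216 / 1.494) * 100
ratio = 0.1446
pct = 14.4578


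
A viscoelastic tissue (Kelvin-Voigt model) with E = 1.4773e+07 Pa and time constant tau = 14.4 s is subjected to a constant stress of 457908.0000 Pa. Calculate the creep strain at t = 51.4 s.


epsilon(t) = (sigma/E) * (1 - exp(-t/tau))
sigma/E = 457908.0000 / 1.4773e+07 = 0.0310
exp(-t/tau) = exp(-51.4 / 14.4) = 0.0282
epsilon = 0.0310 * (1 - 0.0282)
epsilon = 0.0301


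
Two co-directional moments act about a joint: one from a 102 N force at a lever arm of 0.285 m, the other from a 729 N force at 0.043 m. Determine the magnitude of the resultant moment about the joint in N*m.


M = F1 * d1 + F2 * d2
M = 102 * 0.285 + 729 * 0.043
M = 29.0700 + 31.3470
M = 60.4170


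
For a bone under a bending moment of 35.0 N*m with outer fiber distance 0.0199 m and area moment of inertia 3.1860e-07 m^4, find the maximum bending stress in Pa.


sigma = M * c / I
sigma = 35.0 * 0.0199 / 3.1860e-07
M * c = 0.6965
sigma = 2.1861e+06


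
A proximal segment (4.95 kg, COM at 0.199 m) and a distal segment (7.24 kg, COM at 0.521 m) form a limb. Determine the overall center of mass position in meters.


COM = (m1*x1 + m2*x2) / (m1 + m2)
COM = (4.95*0.199 + 7.24*0.521) / (4.95 + 7.24)
Numerator = 4.7571
Denominator = 12.1900
COM = 0.3902


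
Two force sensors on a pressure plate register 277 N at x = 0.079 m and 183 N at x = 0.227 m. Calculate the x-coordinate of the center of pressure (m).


COP_x = (F1*x1 + F2*x2) / (F1 + F2)
COP_x = (277*0.079 + 183*0.227) / (277 + 183)
Numerator = 63.4240
Denominator = 460
COP_x = 0.1379


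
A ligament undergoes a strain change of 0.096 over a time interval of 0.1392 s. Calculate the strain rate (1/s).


strain_rate = delta_strain / delta_t
strain_rate = 0.096 / 0.1392
strain_rate = 0.6897


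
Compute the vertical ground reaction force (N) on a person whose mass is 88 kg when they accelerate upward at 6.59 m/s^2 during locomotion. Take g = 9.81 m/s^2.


GRF = m * (g + a)
GRF = 88 * (9.81 + 6.59)
GRF = 88 * 16.4000
GRF = 1443.2000


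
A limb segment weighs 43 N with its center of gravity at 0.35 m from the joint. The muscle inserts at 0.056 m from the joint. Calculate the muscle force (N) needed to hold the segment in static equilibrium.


F_muscle = W * d_load / d_muscle
F_muscle = 43 * 0.35 / 0.056
Numerator = 15.0500
F_muscle = 268.7500


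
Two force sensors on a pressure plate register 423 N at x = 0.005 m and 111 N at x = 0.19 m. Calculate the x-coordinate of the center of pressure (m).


COP_x = (F1*x1 + F2*x2) / (F1 + F2)
COP_x = (423*0.005 + 111*0.19) / (423 + 111)
Numerator = 23.2050
Denominator = 534
COP_x = 0.0435


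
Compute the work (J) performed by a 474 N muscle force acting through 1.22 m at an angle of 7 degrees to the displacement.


W = F * d * cos(theta)
theta = 7 deg = 0.1222 rad
cos(theta) = 0.9925
W = 474 * 1.22 * 0.9925
W = 573.9696


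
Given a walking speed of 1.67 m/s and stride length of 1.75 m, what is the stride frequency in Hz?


f = v / stride_length
f = 1.67 / 1.75
f = 0.9543


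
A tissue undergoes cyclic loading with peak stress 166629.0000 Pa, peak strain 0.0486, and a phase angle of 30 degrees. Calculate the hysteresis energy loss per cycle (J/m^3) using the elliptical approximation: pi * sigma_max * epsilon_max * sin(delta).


E_loss = pi * sigma_max * epsilon_max * sin(delta)
delta = 30 deg = 0.5236 rad
sin(delta) = 0.5000
E_loss = pi * 166629.0000 * 0.0486 * 0.5000
E_loss = 12720.5747


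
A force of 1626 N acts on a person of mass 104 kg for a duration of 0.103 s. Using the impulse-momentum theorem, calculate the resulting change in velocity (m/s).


J = F * dt = 1626 * 0.103 = 167.4780 N*s
delta_v = J / m
delta_v = 167.4780 / 104
delta_v = 1.6104


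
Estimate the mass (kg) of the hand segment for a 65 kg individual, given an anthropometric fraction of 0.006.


m_segment = body_mass * fraction
m_segment = 65 * 0.006
m_segment = 0.3900


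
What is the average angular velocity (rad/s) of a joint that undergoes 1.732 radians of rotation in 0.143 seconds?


omega = delta_theta / delta_t
omega = 1.732 / 0.143
omega = 12.1119


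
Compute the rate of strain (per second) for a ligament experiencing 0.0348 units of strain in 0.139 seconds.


strain_rate = delta_strain / delta_t
strain_rate = 0.0348 / 0.139
strain_rate = 0.2504


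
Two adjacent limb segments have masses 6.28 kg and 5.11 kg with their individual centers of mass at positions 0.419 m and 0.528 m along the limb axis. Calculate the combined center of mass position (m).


COM = (m1*x1 + m2*x2) / (m1 + m2)
COM = (6.28*0.419 + 5.11*0.528) / (6.28 + 5.11)
Numerator = 5.3294
Denominator = 11.3900
COM = 0.4679


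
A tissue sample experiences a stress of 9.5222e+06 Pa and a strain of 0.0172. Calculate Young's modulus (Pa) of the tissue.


E = stress / strain
E = 9.5222e+06 / 0.0172
E = 5.5362e+08


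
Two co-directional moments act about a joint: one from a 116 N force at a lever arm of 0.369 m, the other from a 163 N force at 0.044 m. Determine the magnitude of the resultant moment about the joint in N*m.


M = F1 * d1 + F2 * d2
M = 116 * 0.369 + 163 * 0.044
M = 42.8040 + 7.1720
M = 49.9760


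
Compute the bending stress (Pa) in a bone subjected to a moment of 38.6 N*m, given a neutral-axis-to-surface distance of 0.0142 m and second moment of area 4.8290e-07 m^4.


sigma = M * c / I
sigma = 38.6 * 0.0142 / 4.8290e-07
M * c = 0.5481
sigma = 1.1351e+06


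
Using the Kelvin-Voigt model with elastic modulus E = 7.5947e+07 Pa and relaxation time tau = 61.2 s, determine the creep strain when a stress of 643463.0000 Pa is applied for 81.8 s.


epsilon(t) = (sigma/E) * (1 - exp(-t/tau))
sigma/E = 643463.0000 / 7.5947e+07 = 0.0085
exp(-t/tau) = exp(-81.8 / 61.2) = 0.2627
epsilon = 0.0085 * (1 - 0.2627)
epsilon = 0.0062


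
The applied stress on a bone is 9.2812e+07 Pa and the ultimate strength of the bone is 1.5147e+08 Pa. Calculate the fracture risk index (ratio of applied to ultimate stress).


FRI = applied / ultimate
FRI = 9.2812e+07 / 1.5147e+08
FRI = 0.6127


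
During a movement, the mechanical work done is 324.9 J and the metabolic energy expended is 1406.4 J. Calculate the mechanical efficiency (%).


eta = (W_mech / E_meta) * 100
eta = (324.9 / 1406.4) * 100
ratio = 0.2310
eta = 23.1015


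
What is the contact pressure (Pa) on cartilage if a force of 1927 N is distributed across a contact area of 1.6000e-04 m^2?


P = F / A
P = 1927 / 1.6000e-04
P = 1.2044e+07


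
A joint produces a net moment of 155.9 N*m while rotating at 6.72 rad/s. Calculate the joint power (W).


P = M * omega
P = 155.9 * 6.72
P = 1047.6480


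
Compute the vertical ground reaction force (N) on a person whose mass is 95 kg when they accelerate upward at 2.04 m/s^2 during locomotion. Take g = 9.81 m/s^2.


GRF = m * (g + a)
GRF = 95 * (9.81 + 2.04)
GRF = 95 * 11.8500
GRF = 1125.7500


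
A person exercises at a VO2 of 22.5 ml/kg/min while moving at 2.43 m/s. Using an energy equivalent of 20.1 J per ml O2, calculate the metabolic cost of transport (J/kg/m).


Power per kg = VO2 * 20.1 / 60
Power per kg = 22.5 * 20.1 / 60 = 7.5375 W/kg
Cost = power_per_kg / speed
Cost = 7.5375 / 2.43
Cost = 3.1019


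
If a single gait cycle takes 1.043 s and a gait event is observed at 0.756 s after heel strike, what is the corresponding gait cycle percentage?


pct = (event_time / cycle_time) * 100
pct = (0.756 / 1.043) * 100
ratio = 0.7248
pct = 72.4832


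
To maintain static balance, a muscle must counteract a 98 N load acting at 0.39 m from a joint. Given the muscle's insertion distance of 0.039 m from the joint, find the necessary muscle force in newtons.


F_muscle = W * d_load / d_muscle
F_muscle = 98 * 0.39 / 0.039
Numerator = 38.2200
F_muscle = 980.0000


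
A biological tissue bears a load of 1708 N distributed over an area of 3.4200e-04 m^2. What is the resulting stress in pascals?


stress = F / A
stress = 1708 / 3.4200e-04
stress = 4.9942e+06


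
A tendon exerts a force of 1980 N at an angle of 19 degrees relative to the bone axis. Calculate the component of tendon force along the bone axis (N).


F_eff = F_tendon * cos(theta)
theta = 19 deg = 0.3316 rad
cos(theta) = 0.9455
F_eff = 1980 * 0.9455
F_eff = 1872.1268


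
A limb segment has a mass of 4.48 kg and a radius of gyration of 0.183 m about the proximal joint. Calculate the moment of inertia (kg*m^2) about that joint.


I = m * k^2
I = 4.48 * 0.183^2
k^2 = 0.0335
I = 0.1500


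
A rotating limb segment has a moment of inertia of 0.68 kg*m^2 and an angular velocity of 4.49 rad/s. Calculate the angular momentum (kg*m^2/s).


L = I * omega
L = 0.68 * 4.49
L = 3.0532


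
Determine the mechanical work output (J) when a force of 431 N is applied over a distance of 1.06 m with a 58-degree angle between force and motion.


W = F * d * cos(theta)
theta = 58 deg = 1.0123 rad
cos(theta) = 0.5299
W = 431 * 1.06 * 0.5299
W = 242.0989


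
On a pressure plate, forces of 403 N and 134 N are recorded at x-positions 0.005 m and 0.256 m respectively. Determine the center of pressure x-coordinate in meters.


COP_x = (F1*x1 + F2*x2) / (F1 + F2)
COP_x = (403*0.005 + 134*0.256) / (403 + 134)
Numerator = 36.3190
Denominator = 537
COP_x = 0.0676


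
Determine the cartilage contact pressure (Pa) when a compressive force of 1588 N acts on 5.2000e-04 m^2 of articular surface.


P = F / A
P = 1588 / 5.2000e-04
P = 3.0538e+06


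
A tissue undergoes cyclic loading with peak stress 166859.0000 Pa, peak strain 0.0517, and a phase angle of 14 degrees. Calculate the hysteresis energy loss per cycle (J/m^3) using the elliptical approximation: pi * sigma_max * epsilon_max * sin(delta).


E_loss = pi * sigma_max * epsilon_max * sin(delta)
delta = 14 deg = 0.2443 rad
sin(delta) = 0.2419
E_loss = pi * 166859.0000 * 0.0517 * 0.2419
E_loss = 6556.3968


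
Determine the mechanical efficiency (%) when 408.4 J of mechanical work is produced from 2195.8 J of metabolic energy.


eta = (W_mech / E_meta) * 100
eta = (408.4 / 2195.8) * 100
ratio = 0.1860
eta = 18.5991


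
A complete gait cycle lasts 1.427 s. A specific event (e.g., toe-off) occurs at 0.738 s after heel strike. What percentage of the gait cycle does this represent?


pct = (event_time / cycle_time) * 100
pct = (0.738 / 1.427) * 100
ratio = 0.5172
pct = 51.7169


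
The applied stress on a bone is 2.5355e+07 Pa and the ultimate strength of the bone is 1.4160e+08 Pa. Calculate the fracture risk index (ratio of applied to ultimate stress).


FRI = applied / ultimate
FRI = 2.5355e+07 / 1.4160e+08
FRI = 0.1791


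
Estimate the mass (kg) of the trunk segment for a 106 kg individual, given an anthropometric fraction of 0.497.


m_segment = body_mass * fraction
m_segment = 106 * 0.497
m_segment = 52.6820


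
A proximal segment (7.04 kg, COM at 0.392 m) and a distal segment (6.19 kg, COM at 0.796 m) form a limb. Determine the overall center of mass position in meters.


COM = (m1*x1 + m2*x2) / (m1 + m2)
COM = (7.04*0.392 + 6.19*0.796) / (7.04 + 6.19)
Numerator = 7.6869
Denominator = 13.2300
COM = 0.5810


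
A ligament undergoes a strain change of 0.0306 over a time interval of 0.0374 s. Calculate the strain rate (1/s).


strain_rate = delta_strain / delta_t
strain_rate = 0.0306 / 0.0374
strain_rate = 0.8182


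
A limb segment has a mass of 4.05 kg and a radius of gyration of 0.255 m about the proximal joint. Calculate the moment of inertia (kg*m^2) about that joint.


I = m * k^2
I = 4.05 * 0.255^2
k^2 = 0.0650
I = 0.2634


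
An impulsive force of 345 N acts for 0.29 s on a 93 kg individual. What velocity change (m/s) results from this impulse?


J = F * dt = 345 * 0.29 = 100.0500 N*s
delta_v = J / m
delta_v = 100.0500 / 93
delta_v = 1.0758


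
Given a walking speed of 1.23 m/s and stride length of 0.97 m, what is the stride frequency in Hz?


f = v / stride_length
f = 1.23 / 0.97
f = 1.2680


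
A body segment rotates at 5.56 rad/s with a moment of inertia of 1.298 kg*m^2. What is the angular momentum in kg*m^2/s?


L = I * omega
L = 1.298 * 5.56
L = 7.2169


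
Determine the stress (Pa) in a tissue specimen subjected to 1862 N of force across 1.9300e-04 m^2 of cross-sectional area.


stress = F / A
stress = 1862 / 1.9300e-04
stress = 9.6477e+06


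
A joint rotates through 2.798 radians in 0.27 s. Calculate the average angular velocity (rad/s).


omega = delta_theta / delta_t
omega = 2.798 / 0.27
omega = 10.3630


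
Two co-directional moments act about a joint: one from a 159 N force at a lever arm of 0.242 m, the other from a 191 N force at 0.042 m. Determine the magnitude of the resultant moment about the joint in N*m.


M = F1 * d1 + F2 * d2
M = 159 * 0.242 + 191 * 0.042
M = 38.4780 + 8.0220
M = 46.5000


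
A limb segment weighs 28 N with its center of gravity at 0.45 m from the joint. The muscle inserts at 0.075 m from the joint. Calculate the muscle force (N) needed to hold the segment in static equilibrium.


F_muscle = W * d_load / d_muscle
F_muscle = 28 * 0.45 / 0.075
Numerator = 12.6000
F_muscle = 168.0000


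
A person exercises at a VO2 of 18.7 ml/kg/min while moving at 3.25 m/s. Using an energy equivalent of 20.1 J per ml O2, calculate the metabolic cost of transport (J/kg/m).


Power per kg = VO2 * 20.1 / 60
Power per kg = 18.7 * 20.1 / 60 = 6.2645 W/kg
Cost = power_per_kg / speed
Cost = 6.2645 / 3.25
Cost = 1.9275


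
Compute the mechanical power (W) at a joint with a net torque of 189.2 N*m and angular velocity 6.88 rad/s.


P = M * omega
P = 189.2 * 6.88
P = 1301.6960


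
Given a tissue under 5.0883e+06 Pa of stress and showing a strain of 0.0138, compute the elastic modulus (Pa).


E = stress / strain
E = 5.0883e+06 / 0.0138
E = 3.6872e+08


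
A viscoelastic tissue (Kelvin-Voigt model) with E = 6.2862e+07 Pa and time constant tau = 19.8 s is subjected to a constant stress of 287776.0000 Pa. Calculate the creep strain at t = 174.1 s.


epsilon(t) = (sigma/E) * (1 - exp(-t/tau))
sigma/E = 287776.0000 / 6.2862e+07 = 0.0046
exp(-t/tau) = exp(-174.1 / 19.8) = 1.5180e-04
epsilon = 0.0046 * (1 - 1.5180e-04)
epsilon = 0.0046


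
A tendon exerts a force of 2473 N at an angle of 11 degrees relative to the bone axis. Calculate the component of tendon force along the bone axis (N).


F_eff = F_tendon * cos(theta)
theta = 11 deg = 0.1920 rad
cos(theta) = 0.9816
F_eff = 2473 * 0.9816
F_eff = 2427.5640


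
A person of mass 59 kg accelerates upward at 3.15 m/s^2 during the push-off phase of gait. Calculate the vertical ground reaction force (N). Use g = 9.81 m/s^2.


GRF = m * (g + a)
GRF = 59 * (9.81 + 3.15)
GRF = 59 * 12.9600
GRF = 764.6400


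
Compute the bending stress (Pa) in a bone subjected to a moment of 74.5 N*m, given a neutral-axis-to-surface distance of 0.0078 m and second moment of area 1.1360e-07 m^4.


sigma = M * c / I
sigma = 74.5 * 0.0078 / 1.1360e-07
M * c = 0.5811
sigma = 5.1153e+06


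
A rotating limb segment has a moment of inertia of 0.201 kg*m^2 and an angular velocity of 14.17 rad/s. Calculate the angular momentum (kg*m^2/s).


L = I * omega
L = 0.201 * 14.17
L = 2.8482


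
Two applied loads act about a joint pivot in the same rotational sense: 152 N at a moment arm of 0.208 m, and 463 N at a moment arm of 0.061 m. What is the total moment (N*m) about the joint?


M = F1 * d1 + F2 * d2
M = 152 * 0.208 + 463 * 0.061
M = 31.6160 + 28.2430
M = 59.8590


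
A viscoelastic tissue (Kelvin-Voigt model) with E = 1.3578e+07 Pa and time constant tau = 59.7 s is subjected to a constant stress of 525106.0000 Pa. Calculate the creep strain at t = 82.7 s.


epsilon(t) = (sigma/E) * (1 - exp(-t/tau))
sigma/E = 525106.0000 / 1.3578e+07 = 0.0387
exp(-t/tau) = exp(-82.7 / 59.7) = 0.2503
epsilon = 0.0387 * (1 - 0.2503)
epsilon = 0.0290


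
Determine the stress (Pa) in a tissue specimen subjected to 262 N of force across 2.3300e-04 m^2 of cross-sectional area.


stress = F / A
stress = 262 / 2.3300e-04
stress = 1.1245e+06


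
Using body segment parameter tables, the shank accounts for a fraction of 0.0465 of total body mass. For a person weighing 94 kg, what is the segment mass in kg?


m_segment = body_mass * fraction
m_segment = 94 * 0.0465
m_segment = 4.3710


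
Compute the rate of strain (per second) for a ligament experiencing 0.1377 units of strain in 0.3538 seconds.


strain_rate = delta_strain / delta_t
strain_rate = 0.1377 / 0.3538
strain_rate = 0.3892


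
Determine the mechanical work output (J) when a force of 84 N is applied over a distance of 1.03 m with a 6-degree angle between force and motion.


W = F * d * cos(theta)
theta = 6 deg = 0.1047 rad
cos(theta) = 0.9945
W = 84 * 1.03 * 0.9945
W = 86.0460


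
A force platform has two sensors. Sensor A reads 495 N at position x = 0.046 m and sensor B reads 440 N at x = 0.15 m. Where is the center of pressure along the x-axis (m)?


COP_x = (F1*x1 + F2*x2) / (F1 + F2)
COP_x = (495*0.046 + 440*0.15) / (495 + 440)
Numerator = 88.7700
Denominator = 935
COP_x = 0.0949


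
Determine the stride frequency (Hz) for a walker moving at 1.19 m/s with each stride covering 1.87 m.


f = v / stride_length
f = 1.19 / 1.87
f = 0.6364


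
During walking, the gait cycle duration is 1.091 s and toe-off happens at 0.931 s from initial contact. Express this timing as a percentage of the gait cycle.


pct = (event_time / cycle_time) * 100
pct = (0.931 / 1.091) * 100
ratio = 0.8533
pct = 85.3346


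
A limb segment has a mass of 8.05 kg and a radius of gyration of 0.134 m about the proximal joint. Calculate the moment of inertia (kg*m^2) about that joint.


I = m * k^2
I = 8.05 * 0.134^2
k^2 = 0.0180
I = 0.1445


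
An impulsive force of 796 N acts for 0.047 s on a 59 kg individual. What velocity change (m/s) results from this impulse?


J = F * dt = 796 * 0.047 = 37.4120 N*s
delta_v = J / m
delta_v = 37.4120 / 59
delta_v = 0.6341


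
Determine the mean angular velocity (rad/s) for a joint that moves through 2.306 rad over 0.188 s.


omega = delta_theta / delta_t
omega = 2.306 / 0.188
omega = 12.2660


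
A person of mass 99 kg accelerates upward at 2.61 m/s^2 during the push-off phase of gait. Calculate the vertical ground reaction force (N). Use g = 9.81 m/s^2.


GRF = m * (g + a)
GRF = 99 * (9.81 + 2.61)
GRF = 99 * 12.4200
GRF = 1229.5800


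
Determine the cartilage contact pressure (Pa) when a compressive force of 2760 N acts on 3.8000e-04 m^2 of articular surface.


P = F / A
P = 2760 / 3.8000e-04
P = 7.2632e+06


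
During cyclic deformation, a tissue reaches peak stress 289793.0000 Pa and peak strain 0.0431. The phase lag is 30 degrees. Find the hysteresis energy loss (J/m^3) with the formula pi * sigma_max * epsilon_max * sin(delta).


E_loss = pi * sigma_max * epsilon_max * sin(delta)
delta = 30 deg = 0.5236 rad
sin(delta) = 0.5000
E_loss = pi * 289793.0000 * 0.0431 * 0.5000
E_loss = 19619.3691


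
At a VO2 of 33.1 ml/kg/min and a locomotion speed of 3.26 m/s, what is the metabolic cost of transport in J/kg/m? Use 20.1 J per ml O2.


Power per kg = VO2 * 20.1 / 60
Power per kg = 33.1 * 20.1 / 60 = 11.0885 W/kg
Cost = power_per_kg / speed
Cost = 11.0885 / 3.26
Cost = 3.4014


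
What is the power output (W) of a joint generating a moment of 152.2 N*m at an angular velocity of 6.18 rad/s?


P = M * omega
P = 152.2 * 6.18
P = 940.5960


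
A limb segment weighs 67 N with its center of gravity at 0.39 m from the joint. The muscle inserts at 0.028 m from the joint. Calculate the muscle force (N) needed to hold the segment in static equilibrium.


F_muscle = W * d_load / d_muscle
F_muscle = 67 * 0.39 / 0.028
Numerator = 26.1300
F_muscle = 933.2143


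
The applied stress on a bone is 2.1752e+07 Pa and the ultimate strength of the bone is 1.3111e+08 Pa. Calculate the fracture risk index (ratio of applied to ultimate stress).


FRI = applied / ultimate
FRI = 2.1752e+07 / 1.3111e+08
FRI = 0.1659


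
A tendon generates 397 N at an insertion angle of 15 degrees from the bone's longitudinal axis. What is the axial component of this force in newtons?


F_eff = F_tendon * cos(theta)
theta = 15 deg = 0.2618 rad
cos(theta) = 0.9659
F_eff = 397 * 0.9659
F_eff = 383.4726


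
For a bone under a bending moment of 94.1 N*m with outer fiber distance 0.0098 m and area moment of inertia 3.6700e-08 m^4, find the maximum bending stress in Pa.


sigma = M * c / I
sigma = 94.1 * 0.0098 / 3.6700e-08
M * c = 0.9222
sigma = 2.5128e+07


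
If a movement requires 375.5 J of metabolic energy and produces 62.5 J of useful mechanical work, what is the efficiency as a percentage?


eta = (W_mech / E_meta) * 100
eta = (62.5 / 375.5) * 100
ratio = 0.1664
eta = 16.6445


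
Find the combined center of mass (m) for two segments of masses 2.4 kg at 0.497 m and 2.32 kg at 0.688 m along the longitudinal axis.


COM = (m1*x1 + m2*x2) / (m1 + m2)
COM = (2.4*0.497 + 2.32*0.688) / (2.4 + 2.32)
Numerator = 2.7890
Denominator = 4.7200
COM = 0.5909


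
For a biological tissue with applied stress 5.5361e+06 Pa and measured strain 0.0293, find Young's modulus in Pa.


E = stress / strain
E = 5.5361e+06 / 0.0293
E = 1.8895e+08


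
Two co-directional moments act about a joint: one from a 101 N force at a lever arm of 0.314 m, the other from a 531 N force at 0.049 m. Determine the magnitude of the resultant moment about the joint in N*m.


M = F1 * d1 + F2 * d2
M = 101 * 0.314 + 531 * 0.049
M = 31.7140 + 26.0190
M = 57.7330


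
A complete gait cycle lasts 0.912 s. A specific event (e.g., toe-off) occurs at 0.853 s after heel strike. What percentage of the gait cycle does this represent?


pct = (event_time / cycle_time) * 100
pct = (0.853 / 0.912) * 100
ratio = 0.9353
pct = 93.5307


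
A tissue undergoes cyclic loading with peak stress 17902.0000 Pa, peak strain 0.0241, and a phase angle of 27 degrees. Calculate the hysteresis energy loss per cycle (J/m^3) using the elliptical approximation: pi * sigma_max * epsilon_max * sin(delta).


E_loss = pi * sigma_max * epsilon_max * sin(delta)
delta = 27 deg = 0.4712 rad
sin(delta) = 0.4540
E_loss = pi * 17902.0000 * 0.0241 * 0.4540
E_loss = 615.3401


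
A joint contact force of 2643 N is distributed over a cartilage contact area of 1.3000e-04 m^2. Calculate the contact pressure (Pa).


P = F / A
P = 2643 / 1.3000e-04
P = 2.0331e+07


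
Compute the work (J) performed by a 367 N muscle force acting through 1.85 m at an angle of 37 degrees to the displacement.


W = F * d * cos(theta)
theta = 37 deg = 0.6458 rad
cos(theta) = 0.7986
W = 367 * 1.85 * 0.7986
W = 542.2336


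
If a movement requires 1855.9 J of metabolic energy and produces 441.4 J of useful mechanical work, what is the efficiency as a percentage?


eta = (W_mech / E_meta) * 100
eta = (441.4 / 1855.9) * 100
ratio = 0.2378
eta = 23.7836


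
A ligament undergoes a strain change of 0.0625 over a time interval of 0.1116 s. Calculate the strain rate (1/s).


strain_rate = delta_strain / delta_t
strain_rate = 0.0625 / 0.1116
strain_rate = 0.5600


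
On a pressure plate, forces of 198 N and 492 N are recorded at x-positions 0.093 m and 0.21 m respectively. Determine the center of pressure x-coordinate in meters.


COP_x = (F1*x1 + F2*x2) / (F1 + F2)
COP_x = (198*0.093 + 492*0.21) / (198 + 492)
Numerator = 121.7340
Denominator = 690
COP_x = 0.1764


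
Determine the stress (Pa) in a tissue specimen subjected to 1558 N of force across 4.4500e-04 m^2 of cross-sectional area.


stress = F / A
stress = 1558 / 4.4500e-04
stress = 3.5011e+06


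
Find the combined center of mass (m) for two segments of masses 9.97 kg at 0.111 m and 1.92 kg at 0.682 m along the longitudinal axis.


COM = (m1*x1 + m2*x2) / (m1 + m2)
COM = (9.97*0.111 + 1.92*0.682) / (9.97 + 1.92)
Numerator = 2.4161
Denominator = 11.8900
COM = 0.2032


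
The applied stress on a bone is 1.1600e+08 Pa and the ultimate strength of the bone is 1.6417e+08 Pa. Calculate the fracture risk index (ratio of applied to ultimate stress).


FRI = applied / ultimate
FRI = 1.1600e+08 / 1.6417e+08
FRI = 0.7066


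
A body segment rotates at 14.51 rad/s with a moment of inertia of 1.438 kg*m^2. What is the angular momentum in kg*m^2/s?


L = I * omega
L = 1.438 * 14.51
L = 20.8654


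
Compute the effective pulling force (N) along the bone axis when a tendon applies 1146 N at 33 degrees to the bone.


F_eff = F_tendon * cos(theta)
theta = 33 deg = 0.5760 rad
cos(theta) = 0.8387
F_eff = 1146 * 0.8387
F_eff = 961.1165


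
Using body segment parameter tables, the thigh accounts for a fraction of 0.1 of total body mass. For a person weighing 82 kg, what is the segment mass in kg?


m_segment = body_mass * fraction
m_segment = 82 * 0.1
m_segment = 8.2000


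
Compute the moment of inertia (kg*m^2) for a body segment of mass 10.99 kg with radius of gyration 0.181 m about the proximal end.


I = m * k^2
I = 10.99 * 0.181^2
k^2 = 0.0328
I = 0.3600


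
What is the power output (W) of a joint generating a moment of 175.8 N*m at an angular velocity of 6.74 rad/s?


P = M * omega
P = 175.8 * 6.74
P = 1184.8920


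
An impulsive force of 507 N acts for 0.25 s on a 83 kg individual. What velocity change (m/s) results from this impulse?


J = F * dt = 507 * 0.25 = 126.7500 N*s
delta_v = J / m
delta_v = 126.7500 / 83
delta_v = 1.5271


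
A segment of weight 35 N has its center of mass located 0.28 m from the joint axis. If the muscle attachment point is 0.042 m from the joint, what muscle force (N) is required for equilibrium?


F_muscle = W * d_load / d_muscle
F_muscle = 35 * 0.28 / 0.042
Numerator = 9.8000
F_muscle = 233.3333


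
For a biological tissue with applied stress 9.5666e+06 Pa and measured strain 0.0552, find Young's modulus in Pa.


E = stress / strain
E = 9.5666e+06 / 0.0552
E = 1.7331e+08


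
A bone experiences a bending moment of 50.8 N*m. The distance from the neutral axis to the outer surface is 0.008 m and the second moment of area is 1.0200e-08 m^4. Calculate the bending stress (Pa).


sigma = M * c / I
sigma = 50.8 * 0.008 / 1.0200e-08
M * c = 0.4064
sigma = 3.9843e+07


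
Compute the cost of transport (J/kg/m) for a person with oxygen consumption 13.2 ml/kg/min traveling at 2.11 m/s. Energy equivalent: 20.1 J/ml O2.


Power per kg = VO2 * 20.1 / 60
Power per kg = 13.2 * 20.1 / 60 = 4.4220 W/kg
Cost = power_per_kg / speed
Cost = 4.4220 / 2.11
Cost = 2.0957


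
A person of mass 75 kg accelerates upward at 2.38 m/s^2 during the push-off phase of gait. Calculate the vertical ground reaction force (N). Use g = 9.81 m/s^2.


GRF = m * (g + a)
GRF = 75 * (9.81 + 2.38)
GRF = 75 * 12.1900
GRF = 914.2500


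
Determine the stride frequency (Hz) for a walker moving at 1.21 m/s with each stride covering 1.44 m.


f = v / stride_length
f = 1.21 / 1.44
f = 0.8403


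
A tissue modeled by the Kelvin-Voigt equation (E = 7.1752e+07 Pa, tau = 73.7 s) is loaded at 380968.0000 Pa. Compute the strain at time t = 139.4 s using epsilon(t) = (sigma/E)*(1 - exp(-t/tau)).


epsilon(t) = (sigma/E) * (1 - exp(-t/tau))
sigma/E = 380968.0000 / 7.1752e+07 = 0.0053
exp(-t/tau) = exp(-139.4 / 73.7) = 0.1509
epsilon = 0.0053 * (1 - 0.1509)
epsilon = 0.0045


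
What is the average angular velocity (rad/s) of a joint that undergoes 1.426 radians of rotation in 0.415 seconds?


omega = delta_theta / delta_t
omega = 1.426 / 0.415
omega = 3.4361


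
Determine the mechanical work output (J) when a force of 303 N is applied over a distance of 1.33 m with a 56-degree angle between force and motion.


W = F * d * cos(theta)
theta = 56 deg = 0.9774 rad
cos(theta) = 0.5592
W = 303 * 1.33 * 0.5592
W = 225.3491


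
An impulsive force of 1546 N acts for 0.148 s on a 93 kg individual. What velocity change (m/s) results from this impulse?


J = F * dt = 1546 * 0.148 = 228.8080 N*s
delta_v = J / m
delta_v = 228.8080 / 93
delta_v = 2.4603


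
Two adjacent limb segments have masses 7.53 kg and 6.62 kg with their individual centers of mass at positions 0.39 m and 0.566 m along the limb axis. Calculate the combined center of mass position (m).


COM = (m1*x1 + m2*x2) / (m1 + m2)
COM = (7.53*0.39 + 6.62*0.566) / (7.53 + 6.62)
Numerator = 6.6836
Denominator = 14.1500
COM = 0.4723


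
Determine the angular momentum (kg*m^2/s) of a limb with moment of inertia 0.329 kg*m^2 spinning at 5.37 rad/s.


L = I * omega
L = 0.329 * 5.37
L = 1.7667


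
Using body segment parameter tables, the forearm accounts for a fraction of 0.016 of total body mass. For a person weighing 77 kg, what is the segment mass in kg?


m_segment = body_mass * fraction
m_segment = 77 * 0.016
m_segment = 1.2320


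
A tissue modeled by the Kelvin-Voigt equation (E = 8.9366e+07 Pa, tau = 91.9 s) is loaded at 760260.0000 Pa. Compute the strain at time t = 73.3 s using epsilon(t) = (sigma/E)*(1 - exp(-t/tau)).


epsilon(t) = (sigma/E) * (1 - exp(-t/tau))
sigma/E = 760260.0000 / 8.9366e+07 = 0.0085
exp(-t/tau) = exp(-73.3 / 91.9) = 0.4504
epsilon = 0.0085 * (1 - 0.4504)
epsilon = 0.0047


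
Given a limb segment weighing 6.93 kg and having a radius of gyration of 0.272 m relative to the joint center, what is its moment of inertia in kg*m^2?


I = m * k^2
I = 6.93 * 0.272^2
k^2 = 0.0740
I = 0.5127


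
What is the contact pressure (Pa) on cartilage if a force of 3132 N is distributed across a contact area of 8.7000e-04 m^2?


P = F / A
P = 3132 / 8.7000e-04
P = 3.6000e+06


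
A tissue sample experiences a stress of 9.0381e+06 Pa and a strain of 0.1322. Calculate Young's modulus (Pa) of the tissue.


E = stress / strain
E = 9.0381e+06 / 0.1322
E = 6.8367e+07


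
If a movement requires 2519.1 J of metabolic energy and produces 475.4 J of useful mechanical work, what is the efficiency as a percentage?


eta = (W_mech / E_meta) * 100
eta = (475.4 / 2519.1) * 100
ratio = 0.1887
eta = 18.8718


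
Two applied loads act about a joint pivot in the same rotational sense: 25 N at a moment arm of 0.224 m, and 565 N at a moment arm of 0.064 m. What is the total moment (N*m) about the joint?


M = F1 * d1 + F2 * d2
M = 25 * 0.224 + 565 * 0.064
M = 5.6000 + 36.1600
M = 41.7600


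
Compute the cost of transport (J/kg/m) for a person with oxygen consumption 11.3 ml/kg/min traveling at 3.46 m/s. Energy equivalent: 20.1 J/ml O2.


Power per kg = VO2 * 20.1 / 60
Power per kg = 11.3 * 20.1 / 60 = 3.7855 W/kg
Cost = power_per_kg / speed
Cost = 3.7855 / 3.46
Cost = 1.0941


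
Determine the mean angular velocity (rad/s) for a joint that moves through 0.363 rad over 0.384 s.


omega = delta_theta / delta_t
omega = 0.363 / 0.384
omega = 0.9453


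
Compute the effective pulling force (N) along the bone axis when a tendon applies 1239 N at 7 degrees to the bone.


F_eff = F_tendon * cos(theta)
theta = 7 deg = 0.1222 rad
cos(theta) = 0.9925
F_eff = 1239 * 0.9925
F_eff = 1229.7647


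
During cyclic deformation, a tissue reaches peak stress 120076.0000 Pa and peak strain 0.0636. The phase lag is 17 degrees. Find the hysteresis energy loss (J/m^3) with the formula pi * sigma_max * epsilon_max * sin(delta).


E_loss = pi * sigma_max * epsilon_max * sin(delta)
delta = 17 deg = 0.2967 rad
sin(delta) = 0.2924
E_loss = pi * 120076.0000 * 0.0636 * 0.2924
E_loss = 7014.5294


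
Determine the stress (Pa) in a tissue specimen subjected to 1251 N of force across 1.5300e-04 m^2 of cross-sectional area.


stress = F / A
stress = 1251 / 1.5300e-04
stress = 8.1765e+06


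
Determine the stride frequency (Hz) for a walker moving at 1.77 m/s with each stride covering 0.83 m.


f = v / stride_length
f = 1.77 / 0.83
f = 2.1325


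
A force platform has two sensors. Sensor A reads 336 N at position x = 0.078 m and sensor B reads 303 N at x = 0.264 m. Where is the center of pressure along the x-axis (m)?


COP_x = (F1*x1 + F2*x2) / (F1 + F2)
COP_x = (336*0.078 + 303*0.264) / (336 + 303)
Numerator = 106.2000
Denominator = 639
COP_x = 0.1662


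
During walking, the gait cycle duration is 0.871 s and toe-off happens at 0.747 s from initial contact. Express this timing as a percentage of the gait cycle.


pct = (event_time / cycle_time) * 100
pct = (0.747 / 0.871) * 100
ratio = 0.8576
pct = 85.7635


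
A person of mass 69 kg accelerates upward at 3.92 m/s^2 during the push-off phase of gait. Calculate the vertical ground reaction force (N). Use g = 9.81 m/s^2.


GRF = m * (g + a)
GRF = 69 * (9.81 + 3.92)
GRF = 69 * 13.7300
GRF = 947.3700


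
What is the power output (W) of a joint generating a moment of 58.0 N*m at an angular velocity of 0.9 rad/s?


P = M * omega
P = 58.0 * 0.9
P = 52.2000


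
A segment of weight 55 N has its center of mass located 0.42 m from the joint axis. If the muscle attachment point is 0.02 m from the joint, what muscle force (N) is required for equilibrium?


F_muscle = W * d_load / d_muscle
F_muscle = 55 * 0.42 / 0.02
Numerator = 23.1000
F_muscle = 1155.0000


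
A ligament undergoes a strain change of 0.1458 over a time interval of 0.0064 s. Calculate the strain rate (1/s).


strain_rate = delta_strain / delta_t
strain_rate = 0.1458 / 0.0064
strain_rate = 22.7812


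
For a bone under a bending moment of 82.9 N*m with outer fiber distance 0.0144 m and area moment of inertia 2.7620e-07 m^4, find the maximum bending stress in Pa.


sigma = M * c / I
sigma = 82.9 * 0.0144 / 2.7620e-07
M * c = 1.1938
sigma = 4.3221e+06


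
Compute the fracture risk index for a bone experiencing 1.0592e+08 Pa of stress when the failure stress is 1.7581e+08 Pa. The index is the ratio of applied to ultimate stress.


FRI = applied / ultimate
FRI = 1.0592e+08 / 1.7581e+08
FRI = 0.6025


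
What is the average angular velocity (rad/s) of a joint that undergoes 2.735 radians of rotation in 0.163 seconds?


omega = delta_theta / delta_t
omega = 2.735 / 0.163
omega = 16.7791


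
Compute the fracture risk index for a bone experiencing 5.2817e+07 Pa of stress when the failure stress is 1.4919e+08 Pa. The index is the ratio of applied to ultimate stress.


FRI = applied / ultimate
FRI = 5.2817e+07 / 1.4919e+08
FRI = 0.3540


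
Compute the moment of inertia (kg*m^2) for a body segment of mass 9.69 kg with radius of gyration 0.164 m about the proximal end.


I = m * k^2
I = 9.69 * 0.164^2
k^2 = 0.0269
I = 0.2606


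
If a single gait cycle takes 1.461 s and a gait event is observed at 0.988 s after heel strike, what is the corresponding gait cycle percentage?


pct = (event_time / cycle_time) * 100
pct = (0.988 / 1.461) * 100
ratio = 0.6762
pct = 67.6249


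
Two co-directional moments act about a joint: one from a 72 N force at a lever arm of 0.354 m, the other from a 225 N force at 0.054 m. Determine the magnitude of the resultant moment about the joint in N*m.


M = F1 * d1 + F2 * d2
M = 72 * 0.354 + 225 * 0.054
M = 25.4880 + 12.1500
M = 37.6380


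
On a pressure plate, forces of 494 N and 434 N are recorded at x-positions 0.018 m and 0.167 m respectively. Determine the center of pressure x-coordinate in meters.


COP_x = (F1*x1 + F2*x2) / (F1 + F2)
COP_x = (494*0.018 + 434*0.167) / (494 + 434)
Numerator = 81.3700
Denominator = 928
COP_x = 0.0877


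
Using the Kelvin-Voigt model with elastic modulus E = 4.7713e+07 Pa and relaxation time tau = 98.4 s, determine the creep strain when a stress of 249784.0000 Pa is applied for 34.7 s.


epsilon(t) = (sigma/E) * (1 - exp(-t/tau))
sigma/E = 249784.0000 / 4.7713e+07 = 0.0052
exp(-t/tau) = exp(-34.7 / 98.4) = 0.7028
epsilon = 0.0052 * (1 - 0.7028)
epsilon = 0.0016


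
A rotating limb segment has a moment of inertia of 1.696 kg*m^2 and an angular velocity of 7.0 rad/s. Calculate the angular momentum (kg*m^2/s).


L = I * omega
L = 1.696 * 7.0
L = 11.8720


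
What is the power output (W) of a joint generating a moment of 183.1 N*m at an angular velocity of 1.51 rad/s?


P = M * omega
P = 183.1 * 1.51
P = 276.4810
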